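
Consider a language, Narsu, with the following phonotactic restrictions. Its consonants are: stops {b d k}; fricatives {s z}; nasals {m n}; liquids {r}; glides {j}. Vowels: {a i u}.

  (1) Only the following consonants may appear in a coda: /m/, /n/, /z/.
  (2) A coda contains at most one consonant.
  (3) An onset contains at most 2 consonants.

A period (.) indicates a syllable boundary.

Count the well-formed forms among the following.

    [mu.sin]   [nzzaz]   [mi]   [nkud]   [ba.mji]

3

[mu.sin] — σ1 onset /m/, coda /∅/ ok; σ2 onset /s/, coda /n/ ok → well-formed
[nzzaz] — violates constraint 3: syllable 1 onset /nzz/ has 3 consonants (> 2) → ill-formed
[mi] — σ1 onset /m/, coda /∅/ ok → well-formed
[nkud] — violates constraint 1: syllable 1 coda contains /d/, which is not a licensed coda consonant → ill-formed
[ba.mji] — σ1 onset /b/, coda /∅/ ok; σ2 onset /mj/ (2C), coda /∅/ ok → well-formed
Well-formed: [mu.sin], [mi], [ba.mji] → 3.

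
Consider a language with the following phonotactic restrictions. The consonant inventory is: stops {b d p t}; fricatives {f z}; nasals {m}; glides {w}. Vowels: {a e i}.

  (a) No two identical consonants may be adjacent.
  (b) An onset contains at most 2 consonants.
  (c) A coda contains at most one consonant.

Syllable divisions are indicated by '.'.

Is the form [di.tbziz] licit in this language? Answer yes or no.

no

[di.tbziz] — violates constraint (b): syllable 2 onset /tbz/ has 3 consonants (> 2) → illicit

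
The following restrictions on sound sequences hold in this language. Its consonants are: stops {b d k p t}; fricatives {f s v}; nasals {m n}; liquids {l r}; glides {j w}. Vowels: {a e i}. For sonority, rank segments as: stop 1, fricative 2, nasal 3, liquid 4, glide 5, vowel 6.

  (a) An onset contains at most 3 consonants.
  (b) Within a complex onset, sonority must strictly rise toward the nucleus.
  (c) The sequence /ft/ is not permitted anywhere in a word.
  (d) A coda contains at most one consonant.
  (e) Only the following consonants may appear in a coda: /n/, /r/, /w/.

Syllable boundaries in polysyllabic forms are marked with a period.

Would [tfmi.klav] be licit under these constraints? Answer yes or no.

no

[tfmi.klav] — violates constraint (e): syllable 2 coda contains /v/, which is not a licensed coda consonant → illicit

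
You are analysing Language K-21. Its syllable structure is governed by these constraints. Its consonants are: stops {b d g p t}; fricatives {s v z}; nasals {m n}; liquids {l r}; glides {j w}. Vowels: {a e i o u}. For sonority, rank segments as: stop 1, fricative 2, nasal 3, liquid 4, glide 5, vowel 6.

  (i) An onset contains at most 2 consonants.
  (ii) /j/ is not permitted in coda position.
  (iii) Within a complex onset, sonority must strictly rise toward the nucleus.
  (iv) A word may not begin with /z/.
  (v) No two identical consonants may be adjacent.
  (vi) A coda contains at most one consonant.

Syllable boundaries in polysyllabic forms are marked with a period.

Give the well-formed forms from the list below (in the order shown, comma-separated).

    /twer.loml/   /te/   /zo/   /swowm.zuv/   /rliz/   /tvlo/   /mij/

/te/

/twer.loml/ — violates constraint (vi): syllable 2 coda /ml/ has 2 consonants (> 1) → ill-formed
/te/ — σ1 onset /t/, coda /∅/ ok → well-formed
/zo/ — violates constraint (iv): word begins with /z/ → ill-formed
/swowm.zuv/ — violates constraint (vi): syllable 1 coda /wm/ has 2 consonants (> 1) → ill-formed
/rliz/ — violates constraint (iii): syllable 1 onset /rl/: /r/ (liquid, 4) → /l/ (liquid, 4) does not rise → ill-formed
/tvlo/ — violates constraint (i): syllable 1 onset /tvl/ has 3 consonants (> 2) → ill-formed
/mij/ — violates constraint (ii): syllable 1 coda contains /j/ → ill-formed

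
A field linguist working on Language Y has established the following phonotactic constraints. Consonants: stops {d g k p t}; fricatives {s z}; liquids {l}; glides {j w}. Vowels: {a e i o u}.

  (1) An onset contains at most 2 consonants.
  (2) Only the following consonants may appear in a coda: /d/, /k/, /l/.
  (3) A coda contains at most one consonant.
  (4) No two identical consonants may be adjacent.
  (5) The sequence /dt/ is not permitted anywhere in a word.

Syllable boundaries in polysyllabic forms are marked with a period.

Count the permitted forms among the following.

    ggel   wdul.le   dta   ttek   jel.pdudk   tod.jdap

ggel — violates constraint 4: adjacent identical consonants /gg/ → not permitted
wdul.le — violates constraint 4: adjacent identical consonants /ll/ → not permitted
dta — violates constraint 5: contains banned sequence /dt/ → not permitted
ttek — violates constraint 4: adjacent identical consonants /tt/ → not permitted
jel.pdudk — violates constraint 3: syllable 2 coda /dk/ has 2 consonants (> 1) → not permitted
tod.jdap — violates constraint 2: syllable 2 coda contains /p/, which is not a licensed coda consonant → not permitted
No form is permitted → 0.

0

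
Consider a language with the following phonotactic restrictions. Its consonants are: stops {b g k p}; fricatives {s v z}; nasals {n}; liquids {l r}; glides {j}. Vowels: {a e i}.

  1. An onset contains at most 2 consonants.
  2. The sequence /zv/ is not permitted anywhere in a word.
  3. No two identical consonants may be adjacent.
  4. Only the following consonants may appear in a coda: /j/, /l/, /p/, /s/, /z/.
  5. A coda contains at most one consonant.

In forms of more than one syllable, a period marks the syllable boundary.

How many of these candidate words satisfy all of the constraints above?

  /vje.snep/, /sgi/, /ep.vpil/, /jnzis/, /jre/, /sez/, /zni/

/vje.snep/ — σ1 onset /vj/ (2C), coda /∅/ ok; σ2 onset /sn/ (2C), coda /p/ ok → permitted
/sgi/ — σ1 onset /sg/ (2C), coda /∅/ ok → permitted
/ep.vpil/ — σ1 onset /∅/, coda /p/ ok; σ2 onset /vp/ (2C), coda /l/ ok → permitted
/jnzis/ — violates constraint 1: syllable 1 onset /jnz/ has 3 consonants (> 2) → not permitted
/jre/ — σ1 onset /jr/ (2C), coda /∅/ ok → permitted
/sez/ — σ1 onset /s/, coda /z/ ok → permitted
/zni/ — σ1 onset /zn/ (2C), coda /∅/ ok → permitted
Permitted: /vje.snep/, /sgi/, /ep.vpil/, /jre/, /sez/, /zni/ → 6.

6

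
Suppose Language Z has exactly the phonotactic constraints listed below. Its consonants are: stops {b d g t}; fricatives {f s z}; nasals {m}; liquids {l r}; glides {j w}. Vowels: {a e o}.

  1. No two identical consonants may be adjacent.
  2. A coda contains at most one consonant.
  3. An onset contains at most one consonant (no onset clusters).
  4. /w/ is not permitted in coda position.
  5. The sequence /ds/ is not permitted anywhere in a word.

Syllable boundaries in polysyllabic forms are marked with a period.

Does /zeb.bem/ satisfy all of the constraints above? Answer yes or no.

no

/zeb.bem/ — violates constraint 1: adjacent identical consonants /bb/ → not permitted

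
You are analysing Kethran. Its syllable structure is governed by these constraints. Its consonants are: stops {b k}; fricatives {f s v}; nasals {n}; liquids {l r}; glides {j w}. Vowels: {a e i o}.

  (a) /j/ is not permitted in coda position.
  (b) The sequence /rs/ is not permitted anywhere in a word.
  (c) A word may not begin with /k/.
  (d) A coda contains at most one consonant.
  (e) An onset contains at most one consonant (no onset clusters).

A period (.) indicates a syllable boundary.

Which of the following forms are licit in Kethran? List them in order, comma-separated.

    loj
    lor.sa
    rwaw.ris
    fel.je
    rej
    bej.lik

loj — violates constraint (a): syllable 1 coda contains /j/ → illicit
lor.sa — violates constraint (b): contains banned sequence /rs/ → illicit
rwaw.ris — violates constraint (e): syllable 1 onset /rw/ has 2 consonants (> 1) → illicit
fel.je — σ1 onset /f/, coda /l/ ok; σ2 onset /j/, coda /∅/ ok → licit
rej — violates constraint (a): syllable 1 coda contains /j/ → illicit
bej.lik — violates constraint (a): syllable 1 coda contains /j/ → illicit

fel.je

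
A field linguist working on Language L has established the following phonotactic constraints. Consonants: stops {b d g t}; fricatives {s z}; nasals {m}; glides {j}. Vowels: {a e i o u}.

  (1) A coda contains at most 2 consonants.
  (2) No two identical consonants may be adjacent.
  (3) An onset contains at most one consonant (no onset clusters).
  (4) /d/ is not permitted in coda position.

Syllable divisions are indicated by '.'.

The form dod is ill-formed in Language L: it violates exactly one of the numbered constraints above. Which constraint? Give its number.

4

dod: syllable 1 coda contains /d/.
This is a violation of constraint 4: "/d/ is not permitted in coda position."
The remaining constraints (1, 2, 3) are satisfied.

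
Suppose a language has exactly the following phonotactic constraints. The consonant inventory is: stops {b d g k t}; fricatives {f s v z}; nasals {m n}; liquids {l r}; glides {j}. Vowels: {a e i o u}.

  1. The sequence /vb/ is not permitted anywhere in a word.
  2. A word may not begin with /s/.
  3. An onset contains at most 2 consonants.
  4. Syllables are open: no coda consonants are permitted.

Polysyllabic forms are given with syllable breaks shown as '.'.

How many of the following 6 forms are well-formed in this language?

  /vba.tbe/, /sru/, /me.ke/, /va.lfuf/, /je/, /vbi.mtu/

/vba.tbe/ — violates constraint 1: contains banned sequence /vb/ → ill-formed
/sru/ — violates constraint 2: word begins with /s/ → ill-formed
/me.ke/ — σ1 onset /m/, coda /∅/ ok; σ2 onset /k/, coda /∅/ ok → well-formed
/va.lfuf/ — violates constraint 4: syllable 2 coda /f/ has 1 consonant (> 0) → ill-formed
/je/ — σ1 onset /j/, coda /∅/ ok → well-formed
/vbi.mtu/ — violates constraint 1: contains banned sequence /vb/ → ill-formed
Well-formed: /me.ke/, /je/ → 2.

2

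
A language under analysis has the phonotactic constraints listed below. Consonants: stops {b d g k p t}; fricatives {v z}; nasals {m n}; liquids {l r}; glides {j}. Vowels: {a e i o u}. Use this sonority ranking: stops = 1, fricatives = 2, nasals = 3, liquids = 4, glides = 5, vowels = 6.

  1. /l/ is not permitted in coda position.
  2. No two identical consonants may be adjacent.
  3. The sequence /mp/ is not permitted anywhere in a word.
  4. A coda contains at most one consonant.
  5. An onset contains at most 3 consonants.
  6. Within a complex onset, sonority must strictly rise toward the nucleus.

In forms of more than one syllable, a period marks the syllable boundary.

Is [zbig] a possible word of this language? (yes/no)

[zbig] — violates constraint 6: syllable 1 onset /zb/: /z/ (fricative, 2) → /b/ (stop, 1) does not rise → ill-formed

no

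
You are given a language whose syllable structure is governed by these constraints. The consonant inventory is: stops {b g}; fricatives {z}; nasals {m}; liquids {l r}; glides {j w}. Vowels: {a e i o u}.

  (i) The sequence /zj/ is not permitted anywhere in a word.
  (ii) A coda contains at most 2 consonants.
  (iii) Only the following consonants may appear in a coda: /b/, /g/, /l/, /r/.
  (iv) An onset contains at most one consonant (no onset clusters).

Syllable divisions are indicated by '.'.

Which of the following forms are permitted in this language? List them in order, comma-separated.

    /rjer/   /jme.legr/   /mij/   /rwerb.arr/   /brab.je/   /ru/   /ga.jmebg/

/rjer/ — violates constraint (iv): syllable 1 onset /rj/ has 2 consonants (> 1) → not permitted
/jme.legr/ — violates constraint (iv): syllable 1 onset /jm/ has 2 consonants (> 1) → not permitted
/mij/ — violates constraint (iii): syllable 1 coda contains /j/, which is not a licensed coda consonant → not permitted
/rwerb.arr/ — violates constraint (iv): syllable 1 onset /rw/ has 2 consonants (> 1) → not permitted
/brab.je/ — violates constraint (iv): syllable 1 onset /br/ has 2 consonants (> 1) → not permitted
/ru/ — σ1 onset /r/, coda /∅/ ok → permitted
/ga.jmebg/ — violates constraint (iv): syllable 2 onset /jm/ has 2 consonants (> 1) → not permitted

/ru/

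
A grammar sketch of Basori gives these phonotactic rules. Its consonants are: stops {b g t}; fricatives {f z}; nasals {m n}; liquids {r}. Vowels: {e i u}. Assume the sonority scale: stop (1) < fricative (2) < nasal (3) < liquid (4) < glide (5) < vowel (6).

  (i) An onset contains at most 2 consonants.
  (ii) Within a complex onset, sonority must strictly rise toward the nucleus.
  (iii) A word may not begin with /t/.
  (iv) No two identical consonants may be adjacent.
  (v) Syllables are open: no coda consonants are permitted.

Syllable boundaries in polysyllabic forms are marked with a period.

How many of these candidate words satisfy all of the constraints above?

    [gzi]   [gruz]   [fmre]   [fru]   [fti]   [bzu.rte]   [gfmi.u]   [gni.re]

3

[gzi] — σ1 onset /gz/ (1→2 rises), coda /∅/ ok → well-formed
[gruz] — violates constraint (v): syllable 1 coda /z/ has 1 consonant (> 0) → ill-formed
[fmre] — violates constraint (i): syllable 1 onset /fmr/ has 3 consonants (> 2) → ill-formed
[fru] — σ1 onset /fr/ (2→4 rises), coda /∅/ ok → well-formed
[fti] — violates constraint (ii): syllable 1 onset /ft/: /f/ (fricative, 2) → /t/ (stop, 1) does not rise → ill-formed
[bzu.rte] — violates constraint (ii): syllable 2 onset /rt/: /r/ (liquid, 4) → /t/ (stop, 1) does not rise → ill-formed
[gfmi.u] — violates constraint (i): syllable 1 onset /gfm/ has 3 consonants (> 2) → ill-formed
[gni.re] — σ1 onset /gn/ (1→3 rises), coda /∅/ ok; σ2 onset /r/, coda /∅/ ok → well-formed
Well-formed: [gzi], [fru], [gni.re] → 3.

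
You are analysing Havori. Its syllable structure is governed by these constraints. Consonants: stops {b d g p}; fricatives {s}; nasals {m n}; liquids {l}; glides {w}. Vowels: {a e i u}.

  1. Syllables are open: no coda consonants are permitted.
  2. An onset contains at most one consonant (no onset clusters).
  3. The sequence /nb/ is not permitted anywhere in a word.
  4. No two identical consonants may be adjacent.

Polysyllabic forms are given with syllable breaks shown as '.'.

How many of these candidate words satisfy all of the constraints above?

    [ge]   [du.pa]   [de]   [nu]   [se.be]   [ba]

[ge] — σ1 onset /g/, coda /∅/ ok → permitted
[du.pa] — σ1 onset /d/, coda /∅/ ok; σ2 onset /p/, coda /∅/ ok → permitted
[de] — σ1 onset /d/, coda /∅/ ok → permitted
[nu] — σ1 onset /n/, coda /∅/ ok → permitted
[se.be] — σ1 onset /s/, coda /∅/ ok; σ2 onset /b/, coda /∅/ ok → permitted
[ba] — σ1 onset /b/, coda /∅/ ok → permitted
Permitted: [ge], [du.pa], [de], [nu], [se.be], [ba] → 6.

6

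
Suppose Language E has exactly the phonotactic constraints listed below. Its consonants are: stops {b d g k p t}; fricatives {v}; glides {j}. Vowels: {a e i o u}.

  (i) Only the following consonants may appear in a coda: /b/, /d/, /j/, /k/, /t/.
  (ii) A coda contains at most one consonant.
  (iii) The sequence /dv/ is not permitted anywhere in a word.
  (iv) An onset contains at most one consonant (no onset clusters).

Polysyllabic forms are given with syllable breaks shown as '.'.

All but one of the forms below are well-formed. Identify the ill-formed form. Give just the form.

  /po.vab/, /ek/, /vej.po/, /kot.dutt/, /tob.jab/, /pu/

/kot.dutt/

/po.vab/ — σ1 onset /p/, coda /∅/ ok; σ2 onset /v/, coda /b/ ok → well-formed
/ek/ — σ1 onset /∅/, coda /k/ ok → well-formed
/vej.po/ — σ1 onset /v/, coda /j/ ok; σ2 onset /p/, coda /∅/ ok → well-formed
/kot.dutt/ — violates constraint (ii): syllable 2 coda /tt/ has 2 consonants (> 1) → ill-formed
/tob.jab/ — σ1 onset /t/, coda /b/ ok; σ2 onset /j/, coda /b/ ok → well-formed
/pu/ — σ1 onset /p/, coda /∅/ ok → well-formed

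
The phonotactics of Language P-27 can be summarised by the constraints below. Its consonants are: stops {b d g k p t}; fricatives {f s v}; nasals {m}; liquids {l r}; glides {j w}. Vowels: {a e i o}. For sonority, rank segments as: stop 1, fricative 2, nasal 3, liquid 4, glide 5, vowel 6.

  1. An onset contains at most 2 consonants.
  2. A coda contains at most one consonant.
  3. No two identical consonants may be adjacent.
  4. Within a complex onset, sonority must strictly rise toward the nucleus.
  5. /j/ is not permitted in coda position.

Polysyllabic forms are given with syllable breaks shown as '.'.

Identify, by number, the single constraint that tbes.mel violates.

4

tbes.mel: syllable 1 onset /tb/: /t/ (stop, 1) → /b/ (stop, 1) does not rise.
This is a violation of constraint 4: "Within a complex onset, sonority must strictly rise toward the nucleus."
The remaining constraints (1, 2, 3, 5) are satisfied.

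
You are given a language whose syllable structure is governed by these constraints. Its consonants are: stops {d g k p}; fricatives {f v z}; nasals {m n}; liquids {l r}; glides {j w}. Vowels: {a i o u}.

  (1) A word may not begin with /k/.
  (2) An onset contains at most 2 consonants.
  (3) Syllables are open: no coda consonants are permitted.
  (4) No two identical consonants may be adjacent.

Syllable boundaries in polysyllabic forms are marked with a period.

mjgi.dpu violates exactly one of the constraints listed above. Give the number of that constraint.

2

mjgi.dpu: syllable 1 onset /mjg/ has 3 consonants (> 2).
This is a violation of constraint 2: "An onset contains at most 2 consonants."
The remaining constraints (1, 3, 4) are satisfied.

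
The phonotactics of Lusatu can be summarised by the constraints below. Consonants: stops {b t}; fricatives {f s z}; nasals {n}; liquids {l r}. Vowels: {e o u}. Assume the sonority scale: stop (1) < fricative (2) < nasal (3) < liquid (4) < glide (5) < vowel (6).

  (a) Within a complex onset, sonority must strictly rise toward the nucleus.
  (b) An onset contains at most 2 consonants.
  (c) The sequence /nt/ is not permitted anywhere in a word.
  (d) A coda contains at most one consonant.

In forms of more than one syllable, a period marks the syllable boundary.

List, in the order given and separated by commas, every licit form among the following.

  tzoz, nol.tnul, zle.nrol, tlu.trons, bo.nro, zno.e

tzoz, nol.tnul, zle.nrol, bo.nro, zno.e

tzoz — σ1 onset /tz/ (1→2 rises), coda /z/ ok → licit
nol.tnul — σ1 onset /n/, coda /l/ ok; σ2 onset /tn/ (1→3 rises), coda /l/ ok → licit
zle.nrol — σ1 onset /zl/ (2→4 rises), coda /∅/ ok; σ2 onset /nr/ (3→4 rises), coda /l/ ok → licit
tlu.trons — violates constraint (d): syllable 2 coda /ns/ has 2 consonants (> 1) → illicit
bo.nro — σ1 onset /b/, coda /∅/ ok; σ2 onset /nr/ (3→4 rises), coda /∅/ ok → licit
zno.e — σ1 onset /zn/ (2→3 rises), coda /∅/ ok; σ2 onset /∅/, coda /∅/ ok → licit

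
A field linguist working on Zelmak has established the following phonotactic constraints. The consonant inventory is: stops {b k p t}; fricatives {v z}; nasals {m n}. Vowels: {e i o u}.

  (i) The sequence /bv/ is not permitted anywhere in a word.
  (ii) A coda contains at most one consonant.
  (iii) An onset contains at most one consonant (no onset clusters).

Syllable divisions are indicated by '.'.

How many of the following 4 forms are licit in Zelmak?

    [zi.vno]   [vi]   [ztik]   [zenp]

[zi.vno] — violates constraint (iii): syllable 2 onset /vn/ has 2 consonants (> 1) → illicit
[vi] — σ1 onset /v/, coda /∅/ ok → licit
[ztik] — violates constraint (iii): syllable 1 onset /zt/ has 2 consonants (> 1) → illicit
[zenp] — violates constraint (ii): syllable 1 coda /np/ has 2 consonants (> 1) → illicit
Licit: [vi] → 1.

1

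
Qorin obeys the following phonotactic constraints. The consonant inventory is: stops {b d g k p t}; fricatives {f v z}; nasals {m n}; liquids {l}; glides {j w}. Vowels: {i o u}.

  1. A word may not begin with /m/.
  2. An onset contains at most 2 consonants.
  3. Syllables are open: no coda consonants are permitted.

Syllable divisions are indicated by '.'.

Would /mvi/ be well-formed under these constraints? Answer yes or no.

/mvi/ — violates constraint 1: word begins with /m/ → ill-formed

no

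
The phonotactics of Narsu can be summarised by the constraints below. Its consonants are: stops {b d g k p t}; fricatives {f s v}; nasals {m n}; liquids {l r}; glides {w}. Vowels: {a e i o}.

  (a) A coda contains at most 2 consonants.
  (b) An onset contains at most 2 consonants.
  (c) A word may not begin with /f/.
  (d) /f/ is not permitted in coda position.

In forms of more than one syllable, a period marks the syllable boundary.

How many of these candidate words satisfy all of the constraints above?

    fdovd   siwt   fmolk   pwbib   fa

fdovd — violates constraint (c): word begins with /f/ → illicit
siwt — σ1 onset /s/, coda /wt/ (2C) ok → licit
fmolk — violates constraint (c): word begins with /f/ → illicit
pwbib — violates constraint (b): syllable 1 onset /pwb/ has 3 consonants (> 2) → illicit
fa — violates constraint (c): word begins with /f/ → illicit
Licit: siwt → 1.

1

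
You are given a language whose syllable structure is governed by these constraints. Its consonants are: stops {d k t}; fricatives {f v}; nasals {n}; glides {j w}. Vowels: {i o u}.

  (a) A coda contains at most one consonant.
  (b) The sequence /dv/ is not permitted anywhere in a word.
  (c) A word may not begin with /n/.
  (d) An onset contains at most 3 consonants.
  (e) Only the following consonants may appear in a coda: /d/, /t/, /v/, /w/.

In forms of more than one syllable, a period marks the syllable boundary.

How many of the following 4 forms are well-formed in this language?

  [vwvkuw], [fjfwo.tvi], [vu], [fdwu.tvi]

[vwvkuw] — violates constraint (d): syllable 1 onset /vwvk/ has 4 consonants (> 3) → ill-formed
[fjfwo.tvi] — violates constraint (d): syllable 1 onset /fjfw/ has 4 consonants (> 3) → ill-formed
[vu] — σ1 onset /v/, coda /∅/ ok → well-formed
[fdwu.tvi] — σ1 onset /fdw/ (3C), coda /∅/ ok; σ2 onset /tv/ (2C), coda /∅/ ok → well-formed
Well-formed: [vu], [fdwu.tvi] → 2.

2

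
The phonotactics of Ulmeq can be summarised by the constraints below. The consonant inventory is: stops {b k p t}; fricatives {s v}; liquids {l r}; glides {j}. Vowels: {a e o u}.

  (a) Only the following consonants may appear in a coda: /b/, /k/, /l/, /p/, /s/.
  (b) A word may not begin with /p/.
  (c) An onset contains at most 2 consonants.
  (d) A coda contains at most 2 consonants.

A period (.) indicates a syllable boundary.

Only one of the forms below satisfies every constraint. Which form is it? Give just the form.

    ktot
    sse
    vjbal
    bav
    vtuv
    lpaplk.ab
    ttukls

ktot — violates constraint (a): syllable 1 coda contains /t/, which is not a licensed coda consonant → not permitted
sse — σ1 onset /ss/ (2C), coda /∅/ ok → permitted
vjbal — violates constraint (c): syllable 1 onset /vjb/ has 3 consonants (> 2) → not permitted
bav — violates constraint (a): syllable 1 coda contains /v/, which is not a licensed coda consonant → not permitted
vtuv — violates constraint (a): syllable 1 coda contains /v/, which is not a licensed coda consonant → not permitted
lpaplk.ab — violates constraint (d): syllable 1 coda /plk/ has 3 consonants (> 2) → not permitted
ttukls — violates constraint (d): syllable 1 coda /kls/ has 3 consonants (> 2) → not permitted

sse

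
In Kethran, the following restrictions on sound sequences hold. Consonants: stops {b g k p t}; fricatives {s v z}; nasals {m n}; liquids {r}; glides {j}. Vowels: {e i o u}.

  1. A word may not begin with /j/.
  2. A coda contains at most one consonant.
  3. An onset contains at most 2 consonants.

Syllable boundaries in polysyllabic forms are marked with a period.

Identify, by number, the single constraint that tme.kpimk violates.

2

tme.kpimk: syllable 2 coda /mk/ has 2 consonants (> 1).
This is a violation of constraint 2: "A coda contains at most one consonant."
The remaining constraints (1, 3) are satisfied.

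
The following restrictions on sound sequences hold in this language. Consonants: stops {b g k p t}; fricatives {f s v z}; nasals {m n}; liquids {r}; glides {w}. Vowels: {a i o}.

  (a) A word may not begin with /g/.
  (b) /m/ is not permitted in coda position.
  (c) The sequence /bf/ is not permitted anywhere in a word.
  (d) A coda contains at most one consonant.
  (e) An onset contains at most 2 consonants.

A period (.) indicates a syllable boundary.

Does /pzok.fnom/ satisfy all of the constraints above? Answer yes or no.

no

/pzok.fnom/ — violates constraint (b): syllable 2 coda contains /m/ → illicit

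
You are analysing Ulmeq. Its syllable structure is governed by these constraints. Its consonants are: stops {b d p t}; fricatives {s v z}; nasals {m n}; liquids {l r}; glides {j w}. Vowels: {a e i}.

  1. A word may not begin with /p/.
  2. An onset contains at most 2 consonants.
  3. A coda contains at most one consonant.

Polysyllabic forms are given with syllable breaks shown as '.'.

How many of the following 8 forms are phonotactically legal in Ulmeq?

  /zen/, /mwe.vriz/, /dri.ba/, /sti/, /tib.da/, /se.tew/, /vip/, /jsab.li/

8

/zen/ — σ1 onset /z/, coda /n/ ok → phonotactically legal
/mwe.vriz/ — σ1 onset /mw/ (2C), coda /∅/ ok; σ2 onset /vr/ (2C), coda /z/ ok → phonotactically legal
/dri.ba/ — σ1 onset /dr/ (2C), coda /∅/ ok; σ2 onset /b/, coda /∅/ ok → phonotactically legal
/sti/ — σ1 onset /st/ (2C), coda /∅/ ok → phonotactically legal
/tib.da/ — σ1 onset /t/, coda /b/ ok; σ2 onset /d/, coda /∅/ ok → phonotactically legal
/se.tew/ — σ1 onset /s/, coda /∅/ ok; σ2 onset /t/, coda /w/ ok → phonotactically legal
/vip/ — σ1 onset /v/, coda /p/ ok → phonotactically legal
/jsab.li/ — σ1 onset /js/ (2C), coda /b/ ok; σ2 onset /l/, coda /∅/ ok → phonotactically legal
Phonotactically legal: /zen/, /mwe.vriz/, /dri.ba/, /sti/, /tib.da/, /se.tew/, /vip/, /jsab.li/ → 8.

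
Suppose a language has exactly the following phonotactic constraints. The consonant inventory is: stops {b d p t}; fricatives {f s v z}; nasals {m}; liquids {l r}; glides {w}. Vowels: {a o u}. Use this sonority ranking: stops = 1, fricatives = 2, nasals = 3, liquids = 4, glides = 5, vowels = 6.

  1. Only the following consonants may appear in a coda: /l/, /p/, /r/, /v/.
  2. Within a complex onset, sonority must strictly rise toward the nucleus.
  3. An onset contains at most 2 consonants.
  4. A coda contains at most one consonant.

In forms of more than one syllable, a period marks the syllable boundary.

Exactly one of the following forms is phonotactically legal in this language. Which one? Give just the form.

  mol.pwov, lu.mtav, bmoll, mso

mol.pwov

mol.pwov — σ1 onset /m/, coda /l/ ok; σ2 onset /pw/ (1→5 rises), coda /v/ ok → phonotactically legal
lu.mtav — violates constraint 2: syllable 2 onset /mt/: /m/ (nasal, 3) → /t/ (stop, 1) does not rise → phonotactically illegal
bmoll — violates constraint 4: syllable 1 coda /ll/ has 2 consonants (> 1) → phonotactically illegal
mso — violates constraint 2: syllable 1 onset /ms/: /m/ (nasal, 3) → /s/ (fricative, 2) does not rise → phonotactically illegal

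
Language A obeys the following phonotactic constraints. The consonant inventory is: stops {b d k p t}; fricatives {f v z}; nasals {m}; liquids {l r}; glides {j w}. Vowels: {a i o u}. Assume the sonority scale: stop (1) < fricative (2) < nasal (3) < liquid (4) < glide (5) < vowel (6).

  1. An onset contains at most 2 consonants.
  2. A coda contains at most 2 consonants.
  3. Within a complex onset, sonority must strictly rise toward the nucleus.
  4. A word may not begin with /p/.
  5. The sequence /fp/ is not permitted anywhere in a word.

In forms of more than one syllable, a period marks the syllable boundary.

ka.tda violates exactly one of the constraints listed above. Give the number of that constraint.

3

ka.tda: syllable 2 onset /td/: /t/ (stop, 1) → /d/ (stop, 1) does not rise.
This is a violation of constraint 3: "Within a complex onset, sonority must strictly rise toward the nucleus."
The remaining constraints (1, 2, 4, 5) are satisfied.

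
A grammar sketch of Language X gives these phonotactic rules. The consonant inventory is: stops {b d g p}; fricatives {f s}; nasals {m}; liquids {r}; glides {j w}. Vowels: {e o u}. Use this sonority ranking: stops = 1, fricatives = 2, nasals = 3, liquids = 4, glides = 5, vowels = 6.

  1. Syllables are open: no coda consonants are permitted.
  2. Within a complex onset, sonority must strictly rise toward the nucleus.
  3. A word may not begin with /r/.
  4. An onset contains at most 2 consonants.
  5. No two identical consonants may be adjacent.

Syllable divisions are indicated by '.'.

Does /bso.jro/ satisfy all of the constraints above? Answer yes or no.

no

/bso.jro/ — violates constraint 2: syllable 2 onset /jr/: /j/ (glide, 5) → /r/ (liquid, 4) does not rise → illicit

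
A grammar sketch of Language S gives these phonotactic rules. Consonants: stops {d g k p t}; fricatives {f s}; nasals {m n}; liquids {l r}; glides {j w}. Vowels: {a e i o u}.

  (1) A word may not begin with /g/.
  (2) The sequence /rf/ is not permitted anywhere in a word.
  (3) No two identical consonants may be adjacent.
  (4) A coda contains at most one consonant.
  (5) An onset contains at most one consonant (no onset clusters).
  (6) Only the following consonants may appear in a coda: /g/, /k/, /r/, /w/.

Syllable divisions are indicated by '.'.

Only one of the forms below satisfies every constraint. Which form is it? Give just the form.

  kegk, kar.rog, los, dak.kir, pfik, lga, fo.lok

fo.lok

kegk — violates constraint 4: syllable 1 coda /gk/ has 2 consonants (> 1) → not permitted
kar.rog — violates constraint 3: adjacent identical consonants /rr/ → not permitted
los — violates constraint 6: syllable 1 coda contains /s/, which is not a licensed coda consonant → not permitted
dak.kir — violates constraint 3: adjacent identical consonants /kk/ → not permitted
pfik — violates constraint 5: syllable 1 onset /pf/ has 2 consonants (> 1) → not permitted
lga — violates constraint 5: syllable 1 onset /lg/ has 2 consonants (> 1) → not permitted
fo.lok — σ1 onset /f/, coda /∅/ ok; σ2 onset /l/, coda /k/ ok → permitted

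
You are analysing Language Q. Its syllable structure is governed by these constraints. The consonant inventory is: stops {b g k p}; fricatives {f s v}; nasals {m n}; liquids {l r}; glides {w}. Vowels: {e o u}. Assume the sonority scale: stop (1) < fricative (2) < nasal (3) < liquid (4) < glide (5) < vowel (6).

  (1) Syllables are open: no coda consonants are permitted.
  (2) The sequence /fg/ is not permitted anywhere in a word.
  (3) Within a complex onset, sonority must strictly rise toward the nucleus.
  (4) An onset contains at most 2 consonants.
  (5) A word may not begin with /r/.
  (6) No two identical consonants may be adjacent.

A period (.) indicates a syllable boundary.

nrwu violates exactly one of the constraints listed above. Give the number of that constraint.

4

nrwu: syllable 1 onset /nrw/ has 3 consonants (> 2).
This is a violation of constraint 4: "An onset contains at most 2 consonants."
The remaining constraints (1, 2, 3, 5, 6) are satisfied.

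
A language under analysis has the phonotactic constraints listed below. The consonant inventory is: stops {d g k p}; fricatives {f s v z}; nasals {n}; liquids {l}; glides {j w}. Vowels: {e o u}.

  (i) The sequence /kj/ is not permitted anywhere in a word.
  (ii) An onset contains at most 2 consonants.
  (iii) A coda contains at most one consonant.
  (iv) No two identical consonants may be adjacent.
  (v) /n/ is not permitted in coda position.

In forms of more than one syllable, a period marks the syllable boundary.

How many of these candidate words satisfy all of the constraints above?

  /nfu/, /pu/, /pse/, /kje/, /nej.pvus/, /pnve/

/nfu/ — σ1 onset /nf/ (2C), coda /∅/ ok → phonotactically legal
/pu/ — σ1 onset /p/, coda /∅/ ok → phonotactically legal
/pse/ — σ1 onset /ps/ (2C), coda /∅/ ok → phonotactically legal
/kje/ — violates constraint (i): contains banned sequence /kj/ → phonotactically illegal
/nej.pvus/ — σ1 onset /n/, coda /j/ ok; σ2 onset /pv/ (2C), coda /s/ ok → phonotactically legal
/pnve/ — violates constraint (ii): syllable 1 onset /pnv/ has 3 consonants (> 2) → phonotactically illegal
Phonotactically legal: /nfu/, /pu/, /pse/, /nej.pvus/ → 4.

4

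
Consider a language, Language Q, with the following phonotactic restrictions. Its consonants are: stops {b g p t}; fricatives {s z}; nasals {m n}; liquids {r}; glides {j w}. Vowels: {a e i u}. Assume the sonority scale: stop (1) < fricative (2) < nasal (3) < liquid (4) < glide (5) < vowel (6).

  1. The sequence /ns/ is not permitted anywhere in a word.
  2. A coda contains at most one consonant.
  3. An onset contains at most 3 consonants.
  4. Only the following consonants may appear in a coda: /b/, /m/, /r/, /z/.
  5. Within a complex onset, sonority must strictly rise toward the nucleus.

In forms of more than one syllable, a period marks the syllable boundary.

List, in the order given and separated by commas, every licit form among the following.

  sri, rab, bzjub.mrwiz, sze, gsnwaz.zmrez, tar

sri — σ1 onset /sr/ (2→4 rises), coda /∅/ ok → licit
rab — σ1 onset /r/, coda /b/ ok → licit
bzjub.mrwiz — σ1 onset /bzj/ (1→2→5 rises), coda /b/ ok; σ2 onset /mrw/ (3→4→5 rises), coda /z/ ok → licit
sze — violates constraint 5: syllable 1 onset /sz/: /s/ (fricative, 2) → /z/ (fricative, 2) does not rise → illicit
gsnwaz.zmrez — violates constraint 3: syllable 1 onset /gsnw/ has 4 consonants (> 3) → illicit
tar — σ1 onset /t/, coda /r/ ok → licit

sri, rab, bzjub.mrwiz, tar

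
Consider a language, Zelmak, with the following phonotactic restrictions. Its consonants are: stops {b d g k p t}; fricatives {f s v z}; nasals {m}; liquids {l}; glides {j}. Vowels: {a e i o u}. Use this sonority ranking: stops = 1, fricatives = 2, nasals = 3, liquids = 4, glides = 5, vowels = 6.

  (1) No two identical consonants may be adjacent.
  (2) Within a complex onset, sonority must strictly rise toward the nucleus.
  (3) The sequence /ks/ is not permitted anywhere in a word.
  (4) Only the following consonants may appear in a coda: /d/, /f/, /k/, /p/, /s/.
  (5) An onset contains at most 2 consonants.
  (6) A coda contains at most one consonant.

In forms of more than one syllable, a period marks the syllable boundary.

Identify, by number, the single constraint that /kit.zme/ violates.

/kit.zme/: syllable 1 coda contains /t/, which is not a licensed coda consonant.
This is a violation of constraint 4: "Only the following consonants may appear in a coda: /d/, /f/, /k/, /p/, /s/."
The remaining constraints (1, 2, 3, 5, 6) are satisfied.

4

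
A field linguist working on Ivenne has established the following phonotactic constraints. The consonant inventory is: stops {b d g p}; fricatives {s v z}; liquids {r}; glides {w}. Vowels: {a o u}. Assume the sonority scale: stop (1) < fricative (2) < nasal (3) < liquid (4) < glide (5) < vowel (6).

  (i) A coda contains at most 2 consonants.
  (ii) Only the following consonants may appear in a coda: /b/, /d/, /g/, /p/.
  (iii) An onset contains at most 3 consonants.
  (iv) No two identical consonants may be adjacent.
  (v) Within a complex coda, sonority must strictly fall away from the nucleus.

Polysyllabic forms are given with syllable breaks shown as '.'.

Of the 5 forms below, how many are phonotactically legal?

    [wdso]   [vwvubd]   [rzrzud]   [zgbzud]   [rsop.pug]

[wdso] — σ1 onset /wds/ (3C), coda /∅/ ok → phonotactically legal
[vwvubd] — violates constraint (v): syllable 1 coda /bd/: /b/ (stop, 1) → /d/ (stop, 1) does not fall → phonotactically illegal
[rzrzud] — violates constraint (iii): syllable 1 onset /rzrz/ has 4 consonants (> 3) → phonotactically illegal
[zgbzud] — violates constraint (iii): syllable 1 onset /zgbz/ has 4 consonants (> 3) → phonotactically illegal
[rsop.pug] — violates constraint (iv): adjacent identical consonants /pp/ → phonotactically illegal
Phonotactically legal: [wdso] → 1.

1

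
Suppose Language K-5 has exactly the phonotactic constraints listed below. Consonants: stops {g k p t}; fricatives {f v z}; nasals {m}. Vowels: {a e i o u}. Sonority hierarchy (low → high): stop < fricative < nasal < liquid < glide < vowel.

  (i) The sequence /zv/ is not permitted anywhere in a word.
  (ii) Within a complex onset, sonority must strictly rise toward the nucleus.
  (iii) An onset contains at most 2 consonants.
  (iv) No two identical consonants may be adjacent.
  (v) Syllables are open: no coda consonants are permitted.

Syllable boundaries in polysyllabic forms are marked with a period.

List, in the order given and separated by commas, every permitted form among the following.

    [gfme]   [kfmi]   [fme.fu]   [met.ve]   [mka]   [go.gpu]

[fme.fu]

[gfme] — violates constraint (iii): syllable 1 onset /gfm/ has 3 consonants (> 2) → not permitted
[kfmi] — violates constraint (iii): syllable 1 onset /kfm/ has 3 consonants (> 2) → not permitted
[fme.fu] — σ1 onset /fm/ (2→3 rises), coda /∅/ ok; σ2 onset /f/, coda /∅/ ok → permitted
[met.ve] — violates constraint (v): syllable 1 coda /t/ has 1 consonant (> 0) → not permitted
[mka] — violates constraint (ii): syllable 1 onset /mk/: /m/ (nasal, 3) → /k/ (stop, 1) does not rise → not permitted
[go.gpu] — violates constraint (ii): syllable 2 onset /gp/: /g/ (stop, 1) → /p/ (stop, 1) does not rise → not permitted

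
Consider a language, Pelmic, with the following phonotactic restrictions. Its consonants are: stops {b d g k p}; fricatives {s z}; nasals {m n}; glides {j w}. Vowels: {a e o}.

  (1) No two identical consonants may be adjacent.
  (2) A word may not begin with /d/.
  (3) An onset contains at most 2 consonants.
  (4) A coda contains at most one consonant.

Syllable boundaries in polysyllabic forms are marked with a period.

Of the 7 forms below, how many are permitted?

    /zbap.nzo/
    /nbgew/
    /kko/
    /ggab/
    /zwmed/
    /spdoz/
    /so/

/zbap.nzo/ — σ1 onset /zb/ (2C), coda /p/ ok; σ2 onset /nz/ (2C), coda /∅/ ok → permitted
/nbgew/ — violates constraint 3: syllable 1 onset /nbg/ has 3 consonants (> 2) → not permitted
/kko/ — violates constraint 1: adjacent identical consonants /kk/ → not permitted
/ggab/ — violates constraint 1: adjacent identical consonants /gg/ → not permitted
/zwmed/ — violates constraint 3: syllable 1 onset /zwm/ has 3 consonants (> 2) → not permitted
/spdoz/ — violates constraint 3: syllable 1 onset /spd/ has 3 consonants (> 2) → not permitted
/so/ — σ1 onset /s/, coda /∅/ ok → permitted
Permitted: /zbap.nzo/, /so/ → 2.

2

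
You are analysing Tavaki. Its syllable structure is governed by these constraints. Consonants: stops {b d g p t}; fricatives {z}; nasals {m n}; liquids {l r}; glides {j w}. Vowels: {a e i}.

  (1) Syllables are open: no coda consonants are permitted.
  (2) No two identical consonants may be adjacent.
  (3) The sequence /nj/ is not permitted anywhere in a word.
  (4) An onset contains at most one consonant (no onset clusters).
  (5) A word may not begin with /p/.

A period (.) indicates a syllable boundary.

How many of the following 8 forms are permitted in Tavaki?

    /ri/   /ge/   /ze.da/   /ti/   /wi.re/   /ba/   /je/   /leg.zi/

/ri/ — σ1 onset /r/, coda /∅/ ok → permitted
/ge/ — σ1 onset /g/, coda /∅/ ok → permitted
/ze.da/ — σ1 onset /z/, coda /∅/ ok; σ2 onset /d/, coda /∅/ ok → permitted
/ti/ — σ1 onset /t/, coda /∅/ ok → permitted
/wi.re/ — σ1 onset /w/, coda /∅/ ok; σ2 onset /r/, coda /∅/ ok → permitted
/ba/ — σ1 onset /b/, coda /∅/ ok → permitted
/je/ — σ1 onset /j/, coda /∅/ ok → permitted
/leg.zi/ — violates constraint 1: syllable 1 coda /g/ has 1 consonant (> 0) → not permitted
Permitted: /ri/, /ge/, /ze.da/, /ti/, /wi.re/, /ba/, /je/ → 7.

7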